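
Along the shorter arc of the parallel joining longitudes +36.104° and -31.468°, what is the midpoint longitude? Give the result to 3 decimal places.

+2.318°

Signed shortest Δλ from +36.104° to -31.468° is -67.572°.
Midpoint longitude = +36.104° + (-67.572°)/2 = +36.104° − 33.786° = +2.318°.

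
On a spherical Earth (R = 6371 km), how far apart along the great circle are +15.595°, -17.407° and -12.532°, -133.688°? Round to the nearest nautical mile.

7105 nmi

Δλ = -133.688 − -17.407 = -116.281°.
Δφ = -12.532 − 15.595 = -28.127°.
a = sin²(Δφ/2) + cos φ₁ · cos φ₂ · sin²(Δλ/2) = 0.737323.
c = 2·atan2(√a, √(1−a)) = 2.06536 rad → d = 6371·c ≈ 13158.40 km ≈ 7104.97 nmi.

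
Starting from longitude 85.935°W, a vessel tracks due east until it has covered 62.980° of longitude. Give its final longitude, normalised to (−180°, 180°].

Start at -85.935°; shift +62.980° → -22.955°.
-22.955° already lies in (−180°, 180°].

22.955°W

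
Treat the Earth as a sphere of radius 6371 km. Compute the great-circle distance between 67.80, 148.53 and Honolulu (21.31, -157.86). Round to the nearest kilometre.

Δλ = -157.86 − 148.53 = -306.39°; wrapped into (−180°, 180°]: 53.61°.
Δφ = 21.31 − 67.80 = -46.49°.
a = sin²(Δφ/2) + cos φ₁ · cos φ₂ · sin²(Δλ/2) = 0.227344.
c = 2·atan2(√a, √(1−a)) = 0.99403 rad → d = 6371·c ≈ 6332.99 km.

6333 km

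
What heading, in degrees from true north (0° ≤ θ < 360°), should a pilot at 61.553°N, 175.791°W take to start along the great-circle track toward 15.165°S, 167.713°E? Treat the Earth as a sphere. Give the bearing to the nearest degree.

196°

Δλ = 167.713 − -175.791 = 343.504°; wrapped into (−180°, 180°]: -16.496°.
θ = atan2( sin Δλ · cos φ₂ , cos φ₁ · sin φ₂ − sin φ₁ · cos φ₂ · cos Δλ )
  = atan2(-0.27406, -0.93832) = -163.718° → normalised to [0°, 360°): 196.282°.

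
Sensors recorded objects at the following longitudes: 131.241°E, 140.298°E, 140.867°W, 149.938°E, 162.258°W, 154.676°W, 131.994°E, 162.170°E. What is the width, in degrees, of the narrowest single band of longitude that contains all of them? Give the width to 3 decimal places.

Sort the longitudes: -162.258°, -154.676°, -140.867°, +131.241°, +131.994°, +140.298°, +149.938°, +162.170°.
Eastward gaps between consecutive values (wrapping around): 7.582°, 13.809°, 272.108°, 0.753°, 8.304°, 9.640°, 12.232°, 35.572°.
Largest gap = 272.108° ⇒ minimal covering band is its complement: 360° − 272.108° = 87.892°.
Band runs from +131.241° eastward to -140.867°, crossing the antimeridian.

87.892°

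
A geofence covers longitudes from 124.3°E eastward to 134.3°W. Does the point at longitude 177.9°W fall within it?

Yes

Band width going east from +124.3° to -134.3°: ((-134.3 − 124.3) mod 360) = 101.4°.
Offset of -177.9° east of the west edge: ((-177.9 − 124.3) mod 360) = 57.8°.
57.8° ≤ 101.4° ⇒ inside.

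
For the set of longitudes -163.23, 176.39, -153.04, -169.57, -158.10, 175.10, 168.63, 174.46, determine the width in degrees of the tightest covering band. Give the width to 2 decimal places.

38.33°

Sort the longitudes: -169.57°, -163.23°, -158.10°, -153.04°, +168.63°, +174.46°, +175.10°, +176.39°.
Eastward gaps between consecutive values (wrapping around): 6.34°, 5.13°, 5.06°, 321.67°, 5.83°, 0.64°, 1.29°, 14.04°.
Largest gap = 321.67° ⇒ minimal covering band is its complement: 360° − 321.67° = 38.33°.
Band runs from +168.63° eastward to -153.04°, crossing the antimeridian.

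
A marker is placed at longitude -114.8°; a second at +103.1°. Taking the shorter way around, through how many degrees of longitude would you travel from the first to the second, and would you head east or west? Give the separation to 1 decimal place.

142.1° west

Raw difference: 103.1 − -114.8 = 217.9°.
Normalise into (−180°, 180°]: 217.9° − 360° = -142.1°.
Negative ⇒ the second point lies to the west; separation 142.1°.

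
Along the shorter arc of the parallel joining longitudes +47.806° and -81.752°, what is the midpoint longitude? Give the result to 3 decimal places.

-16.973°

Signed shortest Δλ from +47.806° to -81.752° is -129.558°.
Midpoint longitude = +47.806° + (-129.558°)/2 = +47.806° − 64.779° = -16.973°.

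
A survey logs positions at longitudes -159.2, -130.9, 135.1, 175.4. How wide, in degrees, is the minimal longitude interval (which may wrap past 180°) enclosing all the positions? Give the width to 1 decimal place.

Sort the longitudes: -159.2°, -130.9°, +135.1°, +175.4°.
Eastward gaps between consecutive values (wrapping around): 28.3°, 266.0°, 40.3°, 25.4°.
Largest gap = 266.0° ⇒ minimal covering band is its complement: 360° − 266.0° = 94.0°.
Band runs from +135.1° eastward to -130.9°, crossing the antimeridian.

94.0°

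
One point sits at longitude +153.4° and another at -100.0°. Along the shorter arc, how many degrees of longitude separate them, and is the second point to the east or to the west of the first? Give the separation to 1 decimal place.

106.6° east

Raw difference: -100.0 − 153.4 = -253.4°.
Normalise into (−180°, 180°]: -253.4° + 360° = 106.6°.
Positive ⇒ the second point lies to the east; separation 106.6°.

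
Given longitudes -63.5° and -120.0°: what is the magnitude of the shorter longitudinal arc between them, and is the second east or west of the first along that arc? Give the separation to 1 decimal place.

56.5° west

Raw difference: -120.0 − -63.5 = -56.5°.
Normalise into (−180°, 180°]: -56.5° stays -56.5°.
Negative ⇒ the second point lies to the west; separation 56.5°.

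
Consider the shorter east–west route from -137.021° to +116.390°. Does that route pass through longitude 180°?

Yes

Naïve |116.390 − -137.021| = 253.411° > 180°, so the shorter arc goes the other way round — across 180°.
Signed shortest Δλ = ((116.390 − -137.021 + 180) mod 360) − 180 = -106.589°.
Going west by 106.589° from -137.021° passes through 180° before reaching +116.390°.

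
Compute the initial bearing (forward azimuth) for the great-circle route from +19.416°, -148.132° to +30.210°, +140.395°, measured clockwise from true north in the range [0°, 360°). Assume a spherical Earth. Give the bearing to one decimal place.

Δλ = 140.395 − -148.132 = 288.527°; wrapped into (−180°, 180°]: -71.473°.
θ = atan2( sin Δλ · cos φ₂ , cos φ₁ · sin φ₂ − sin φ₁ · cos φ₂ · cos Δλ )
  = atan2(-0.81940, 0.38327) = -64.932° → normalised to [0°, 360°): 295.068°.

295.1°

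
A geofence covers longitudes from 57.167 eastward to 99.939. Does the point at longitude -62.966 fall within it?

Band width going east from +57.167° to +99.939°: ((99.939 − 57.167) mod 360) = 42.772°.
Offset of -62.966° east of the west edge: ((-62.966 − 57.167) mod 360) = 239.867°.
239.867° > 42.772° ⇒ outside.

No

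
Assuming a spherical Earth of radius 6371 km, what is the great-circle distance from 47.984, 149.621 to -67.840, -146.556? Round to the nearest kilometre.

13924 km

Δλ = -146.556 − 149.621 = -296.177°; wrapped into (−180°, 180°]: 63.823°.
Δφ = -67.840 − 47.984 = -115.824°.
a = sin²(Δφ/2) + cos φ₁ · cos φ₂ · sin²(Δλ/2) = 0.788351.
c = 2·atan2(√a, √(1−a)) = 2.18548 rad → d = 6371·c ≈ 13923.71 km.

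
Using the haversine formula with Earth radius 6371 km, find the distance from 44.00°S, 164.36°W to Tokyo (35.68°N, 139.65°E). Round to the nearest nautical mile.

Δλ = 139.65 − -164.36 = 304.01°; wrapped into (−180°, 180°]: -55.99°.
Δφ = 35.68 − -44.00 = 79.68°.
a = sin²(Δφ/2) + cos φ₁ · cos φ₂ · sin²(Δλ/2) = 0.539169.
c = 2·atan2(√a, √(1−a)) = 1.64921 rad → d = 6371·c ≈ 10507.15 km ≈ 5673.41 nmi.

5673 nmi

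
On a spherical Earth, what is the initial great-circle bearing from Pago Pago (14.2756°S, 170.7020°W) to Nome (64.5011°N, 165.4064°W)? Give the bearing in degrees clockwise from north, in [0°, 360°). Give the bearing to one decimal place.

Δλ = -165.4064 − -170.7020 = 5.2956°.
θ = atan2( sin Δλ · cos φ₂ , cos φ₁ · sin φ₂ − sin φ₁ · cos φ₂ · cos Δλ )
  = atan2(0.03973, 0.98042) = 2.321° → normalised to [0°, 360°): 2.321°.

2.3°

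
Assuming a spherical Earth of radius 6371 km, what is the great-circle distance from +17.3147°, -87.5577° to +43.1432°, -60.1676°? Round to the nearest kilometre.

3860 km

Δλ = -60.1676 − -87.5577 = 27.3901°.
Δφ = 43.1432 − 17.3147 = 25.8285°.
a = sin²(Δφ/2) + cos φ₁ · cos φ₂ · sin²(Δλ/2) = 0.088994.
c = 2·atan2(√a, √(1−a)) = 0.60586 rad → d = 6371·c ≈ 3859.94 km.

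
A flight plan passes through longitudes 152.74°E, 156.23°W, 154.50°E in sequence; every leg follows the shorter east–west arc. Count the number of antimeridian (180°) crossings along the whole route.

Leg 1: +152.74° → -156.23°, shortest Δλ = 51.03° (east) — crosses 180°.
Leg 2: -156.23° → +154.50°, shortest Δλ = -49.27° (west) — crosses 180°.
Total crossings: 2.

2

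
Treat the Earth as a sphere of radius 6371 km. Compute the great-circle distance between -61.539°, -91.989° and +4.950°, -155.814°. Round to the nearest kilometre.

9154 km

Δλ = -155.814 − -91.989 = -63.825°.
Δφ = 4.950 − -61.539 = 66.489°.
a = sin²(Δφ/2) + cos φ₁ · cos φ₂ · sin²(Δλ/2) = 0.433212.
c = 2·atan2(√a, √(1−a)) = 1.43682 rad → d = 6371·c ≈ 9153.98 km.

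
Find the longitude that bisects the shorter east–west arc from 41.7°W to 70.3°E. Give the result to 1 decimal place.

Signed shortest Δλ from -41.7° to +70.3° is +112.0°.
Midpoint longitude = -41.7° + (+112.0°)/2 = -41.7° + 56.0° = +14.3°.

14.3°E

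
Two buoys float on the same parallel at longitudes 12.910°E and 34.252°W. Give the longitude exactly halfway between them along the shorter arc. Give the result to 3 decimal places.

Signed shortest Δλ from +12.910° to -34.252° is -47.162°.
Midpoint longitude = +12.910° + (-47.162°)/2 = +12.910° − 23.581° = -10.671°.

10.671°W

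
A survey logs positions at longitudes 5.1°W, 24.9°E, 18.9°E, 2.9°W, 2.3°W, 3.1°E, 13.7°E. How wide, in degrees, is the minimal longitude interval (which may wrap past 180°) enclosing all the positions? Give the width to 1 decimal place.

Sort the longitudes: -5.1°, -2.9°, -2.3°, +3.1°, +13.7°, +18.9°, +24.9°.
Eastward gaps between consecutive values (wrapping around): 2.2°, 0.6°, 5.4°, 10.6°, 5.2°, 6.0°, 330.0°.
Largest gap = 330.0° ⇒ minimal covering band is its complement: 360° − 330.0° = 30.0°.
Band runs from -5.1° eastward to +24.9°.

30.0°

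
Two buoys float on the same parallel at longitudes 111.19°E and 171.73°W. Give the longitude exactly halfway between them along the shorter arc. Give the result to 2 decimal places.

149.73°E

Signed shortest Δλ from +111.19° to -171.73° is +77.08°.
Midpoint longitude = +111.19° + (+77.08°)/2 = +111.19° + 38.54° = +149.73°.
(The naïve average (+111.19 + -171.73)/2 = -30.27° is on the wrong side of the globe.)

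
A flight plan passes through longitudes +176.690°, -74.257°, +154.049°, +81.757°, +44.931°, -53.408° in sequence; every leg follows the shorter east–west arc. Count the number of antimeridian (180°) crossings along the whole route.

Leg 1: +176.690° → -74.257°, shortest Δλ = 109.053° (east) — crosses 180°.
Leg 2: -74.257° → +154.049°, shortest Δλ = -131.694° (west) — crosses 180°.
Leg 3: +154.049° → +81.757°, shortest Δλ = -72.292° (west) — does not cross 180°.
Leg 4: +81.757° → +44.931°, shortest Δλ = -36.826° (west) — does not cross 180°.
Leg 5: +44.931° → -53.408°, shortest Δλ = -98.339° (west) — does not cross 180°.
Total crossings: 2.

2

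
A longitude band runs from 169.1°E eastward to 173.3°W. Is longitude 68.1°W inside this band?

No

Band width going east from +169.1° to -173.3°: ((-173.3 − 169.1) mod 360) = 17.6°.
Offset of -68.1° east of the west edge: ((-68.1 − 169.1) mod 360) = 122.8°.
122.8° > 17.6° ⇒ outside.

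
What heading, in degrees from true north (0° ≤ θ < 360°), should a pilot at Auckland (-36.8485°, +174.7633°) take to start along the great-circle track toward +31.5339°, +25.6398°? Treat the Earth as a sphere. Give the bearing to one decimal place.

267.4°

Δλ = 25.6398 − 174.7633 = -149.1235°.
θ = atan2( sin Δλ · cos φ₂ , cos φ₁ · sin φ₂ − sin φ₁ · cos φ₂ · cos Δλ )
  = atan2(-0.43741, -0.02018) = -92.642° → normalised to [0°, 360°): 267.358°.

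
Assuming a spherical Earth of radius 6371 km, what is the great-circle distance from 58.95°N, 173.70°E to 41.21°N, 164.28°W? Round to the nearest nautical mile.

Δλ = -164.28 − 173.70 = -337.98°; wrapped into (−180°, 180°]: 22.02°.
Δφ = 41.21 − 58.95 = -17.74°.
a = sin²(Δφ/2) + cos φ₁ · cos φ₂ · sin²(Δλ/2) = 0.037928.
c = 2·atan2(√a, √(1−a)) = 0.39201 rad → d = 6371·c ≈ 2497.48 km ≈ 1348.53 nmi.

1349 nmi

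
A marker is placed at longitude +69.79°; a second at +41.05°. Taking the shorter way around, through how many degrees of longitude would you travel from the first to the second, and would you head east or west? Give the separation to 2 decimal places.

Raw difference: 41.05 − 69.79 = -28.74°.
Normalise into (−180°, 180°]: -28.74° stays -28.74°.
Negative ⇒ the second point lies to the west; separation 28.74°.

28.74° west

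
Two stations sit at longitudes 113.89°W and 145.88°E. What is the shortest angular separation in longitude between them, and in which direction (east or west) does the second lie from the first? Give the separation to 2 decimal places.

100.23° west

Raw difference: 145.88 − -113.89 = 259.77°.
Normalise into (−180°, 180°]: 259.77° − 360° = -100.23°.
Negative ⇒ the second point lies to the west; separation 100.23°.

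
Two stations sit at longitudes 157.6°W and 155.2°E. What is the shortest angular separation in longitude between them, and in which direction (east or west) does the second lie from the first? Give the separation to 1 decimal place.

Raw difference: 155.2 − -157.6 = 312.8°.
Normalise into (−180°, 180°]: 312.8° − 360° = -47.2°.
Negative ⇒ the second point lies to the west; separation 47.2°.

47.2° west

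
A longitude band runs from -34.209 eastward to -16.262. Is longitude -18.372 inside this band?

Yes

Band width going east from -34.209° to -16.262°: ((-16.262 − -34.209) mod 360) = 17.947°.
Offset of -18.372° east of the west edge: ((-18.372 − -34.209) mod 360) = 15.837°.
15.837° ≤ 17.947° ⇒ inside.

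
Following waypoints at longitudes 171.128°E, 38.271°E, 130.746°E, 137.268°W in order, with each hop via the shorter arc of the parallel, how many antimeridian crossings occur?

Leg 1: +171.128° → +38.271°, shortest Δλ = -132.857° (west) — does not cross 180°.
Leg 2: +38.271° → +130.746°, shortest Δλ = 92.475° (east) — does not cross 180°.
Leg 3: +130.746° → -137.268°, shortest Δλ = 91.986° (east) — crosses 180°.
Total crossings: 1.

1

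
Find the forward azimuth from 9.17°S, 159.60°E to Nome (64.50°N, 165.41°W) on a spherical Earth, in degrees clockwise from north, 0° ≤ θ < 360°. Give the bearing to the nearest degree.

Δλ = -165.41 − 159.60 = -325.01°; wrapped into (−180°, 180°]: 34.99°.
θ = atan2( sin Δλ · cos φ₂ , cos φ₁ · sin φ₂ − sin φ₁ · cos φ₂ · cos Δλ )
  = atan2(0.24687, 0.94726) = 14.607° → normalised to [0°, 360°): 14.607°.

15°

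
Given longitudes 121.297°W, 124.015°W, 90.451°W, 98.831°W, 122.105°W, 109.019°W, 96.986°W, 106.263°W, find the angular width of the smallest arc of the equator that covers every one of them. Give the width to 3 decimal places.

Sort the longitudes: -124.015°, -122.105°, -121.297°, -109.019°, -106.263°, -98.831°, -96.986°, -90.451°.
Eastward gaps between consecutive values (wrapping around): 1.910°, 0.808°, 12.278°, 2.756°, 7.432°, 1.845°, 6.535°, 326.436°.
Largest gap = 326.436° ⇒ minimal covering band is its complement: 360° − 326.436° = 33.564°.
Band runs from -124.015° eastward to -90.451°.

33.564°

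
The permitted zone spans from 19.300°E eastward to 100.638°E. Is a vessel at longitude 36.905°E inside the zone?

Yes

Band width going east from +19.300° to +100.638°: ((100.638 − 19.300) mod 360) = 81.338°.
Offset of +36.905° east of the west edge: ((36.905 − 19.300) mod 360) = 17.605°.
17.605° ≤ 81.338° ⇒ inside.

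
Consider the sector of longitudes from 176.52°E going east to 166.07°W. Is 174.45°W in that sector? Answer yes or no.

Band width going east from +176.52° to -166.07°: ((-166.07 − 176.52) mod 360) = 17.41°.
Offset of -174.45° east of the west edge: ((-174.45 − 176.52) mod 360) = 9.03°.
9.03° ≤ 17.41° ⇒ inside.

Yes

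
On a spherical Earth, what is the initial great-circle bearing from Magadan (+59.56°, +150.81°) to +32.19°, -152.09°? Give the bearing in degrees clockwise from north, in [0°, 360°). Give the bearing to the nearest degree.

Δλ = -152.09 − 150.81 = -302.90°; wrapped into (−180°, 180°]: 57.10°.
θ = atan2( sin Δλ · cos φ₂ , cos φ₁ · sin φ₂ − sin φ₁ · cos φ₂ · cos Δλ )
  = atan2(0.71056, -0.12642) = 100.088° → normalised to [0°, 360°): 100.088°.

100°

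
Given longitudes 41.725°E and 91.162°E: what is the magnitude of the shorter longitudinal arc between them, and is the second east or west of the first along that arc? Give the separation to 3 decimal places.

Raw difference: 91.162 − 41.725 = 49.437°.
Normalise into (−180°, 180°]: 49.437° stays 49.437°.
Positive ⇒ the second point lies to the east; separation 49.437°.

49.437° east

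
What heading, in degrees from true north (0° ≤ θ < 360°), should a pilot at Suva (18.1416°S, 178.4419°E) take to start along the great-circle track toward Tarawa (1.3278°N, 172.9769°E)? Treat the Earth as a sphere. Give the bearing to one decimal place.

Δλ = 172.9769 − 178.4419 = -5.4650°.
θ = atan2( sin Δλ · cos φ₂ , cos φ₁ · sin φ₂ − sin φ₁ · cos φ₂ · cos Δλ )
  = atan2(-0.09521, 0.33189) = -16.007° → normalised to [0°, 360°): 343.993°.

344.0°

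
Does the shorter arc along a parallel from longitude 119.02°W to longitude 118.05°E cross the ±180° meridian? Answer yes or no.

Yes

Naïve |118.05 − -119.02| = 237.07° > 180°, so the shorter arc goes the other way round — across 180°.
Signed shortest Δλ = ((118.05 − -119.02 + 180) mod 360) − 180 = -122.93°.
Going west by 122.93° from -119.02° passes through 180° before reaching +118.05°.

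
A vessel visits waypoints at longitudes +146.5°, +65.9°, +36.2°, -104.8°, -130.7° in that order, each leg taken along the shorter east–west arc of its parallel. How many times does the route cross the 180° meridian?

Leg 1: +146.5° → +65.9°, shortest Δλ = -80.6° (west) — does not cross 180°.
Leg 2: +65.9° → +36.2°, shortest Δλ = -29.7° (west) — does not cross 180°.
Leg 3: +36.2° → -104.8°, shortest Δλ = -141.0° (west) — does not cross 180°.
Leg 4: -104.8° → -130.7°, shortest Δλ = -25.9° (west) — does not cross 180°.
Total crossings: 0.

0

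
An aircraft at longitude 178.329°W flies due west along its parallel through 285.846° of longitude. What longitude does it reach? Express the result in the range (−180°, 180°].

Start at -178.329°; shift −285.846° → -464.175°.
-464.175° lies outside (−180°, 180°]; add 360° → -104.175°.

104.175°W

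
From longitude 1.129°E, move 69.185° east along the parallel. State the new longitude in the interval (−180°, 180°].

Start at +1.129°; shift +69.185° → +70.314°.
+70.314° already lies in (−180°, 180°].

70.314°E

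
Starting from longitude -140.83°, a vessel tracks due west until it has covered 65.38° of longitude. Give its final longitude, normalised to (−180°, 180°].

+153.79°

Start at -140.83°; shift −65.38° → -206.21°.
-206.21° lies outside (−180°, 180°]; add 360° → +153.79°.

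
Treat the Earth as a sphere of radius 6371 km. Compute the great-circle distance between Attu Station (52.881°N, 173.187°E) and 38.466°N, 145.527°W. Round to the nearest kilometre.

Δλ = -145.527 − 173.187 = -318.714°; wrapped into (−180°, 180°]: 41.286°.
Δφ = 38.466 − 52.881 = -14.415°.
a = sin²(Δφ/2) + cos φ₁ · cos φ₂ · sin²(Δλ/2) = 0.074467.
c = 2·atan2(√a, √(1−a)) = 0.55279 rad → d = 6371·c ≈ 3521.80 km.

3522 km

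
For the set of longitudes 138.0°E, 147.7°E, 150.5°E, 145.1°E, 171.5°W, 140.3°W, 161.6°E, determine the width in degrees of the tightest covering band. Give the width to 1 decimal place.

81.7°

Sort the longitudes: -171.5°, -140.3°, +138.0°, +145.1°, +147.7°, +150.5°, +161.6°.
Eastward gaps between consecutive values (wrapping around): 31.2°, 278.3°, 7.1°, 2.6°, 2.8°, 11.1°, 26.9°.
Largest gap = 278.3° ⇒ minimal covering band is its complement: 360° − 278.3° = 81.7°.
Band runs from +138.0° eastward to -140.3°, crossing the antimeridian.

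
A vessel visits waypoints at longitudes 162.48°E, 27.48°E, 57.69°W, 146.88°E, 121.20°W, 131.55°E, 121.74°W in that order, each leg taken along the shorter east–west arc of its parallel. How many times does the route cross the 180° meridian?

Leg 1: +162.48° → +27.48°, shortest Δλ = -135.0° (west) — does not cross 180°.
Leg 2: +27.48° → -57.69°, shortest Δλ = -85.17° (west) — does not cross 180°.
Leg 3: -57.69° → +146.88°, shortest Δλ = -155.43° (west) — crosses 180°.
Leg 4: +146.88° → -121.20°, shortest Δλ = 91.92° (east) — crosses 180°.
Leg 5: -121.20° → +131.55°, shortest Δλ = -107.25° (west) — crosses 180°.
Leg 6: +131.55° → -121.74°, shortest Δλ = 106.71° (east) — crosses 180°.
Total crossings: 4.

4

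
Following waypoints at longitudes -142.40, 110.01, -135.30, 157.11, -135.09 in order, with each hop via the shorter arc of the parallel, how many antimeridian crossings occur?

4

Leg 1: -142.40° → +110.01°, shortest Δλ = -107.59° (west) — crosses 180°.
Leg 2: +110.01° → -135.30°, shortest Δλ = 114.69° (east) — crosses 180°.
Leg 3: -135.30° → +157.11°, shortest Δλ = -67.59° (west) — crosses 180°.
Leg 4: +157.11° → -135.09°, shortest Δλ = 67.8° (east) — crosses 180°.
Total crossings: 4.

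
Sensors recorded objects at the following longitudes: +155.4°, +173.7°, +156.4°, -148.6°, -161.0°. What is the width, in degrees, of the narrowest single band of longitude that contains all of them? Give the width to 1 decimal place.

Sort the longitudes: -161.0°, -148.6°, +155.4°, +156.4°, +173.7°.
Eastward gaps between consecutive values (wrapping around): 12.4°, 304.0°, 1.0°, 17.3°, 25.3°.
Largest gap = 304.0° ⇒ minimal covering band is its complement: 360° − 304.0° = 56.0°.
Band runs from +155.4° eastward to -148.6°, crossing the antimeridian.

56.0°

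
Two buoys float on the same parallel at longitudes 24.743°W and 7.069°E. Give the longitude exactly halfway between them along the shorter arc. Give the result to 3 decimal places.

Signed shortest Δλ from -24.743° to +7.069° is +31.812°.
Midpoint longitude = -24.743° + (+31.812°)/2 = -24.743° + 15.906° = -8.837°.

8.837°W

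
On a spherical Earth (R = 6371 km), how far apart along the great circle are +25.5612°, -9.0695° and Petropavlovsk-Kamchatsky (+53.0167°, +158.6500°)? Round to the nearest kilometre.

Δλ = 158.6500 − -9.0695 = 167.7195°.
Δφ = 53.0167 − 25.5612 = 27.4555°.
a = sin²(Δφ/2) + cos φ₁ · cos φ₂ · sin²(Δλ/2) = 0.592809.
c = 2·atan2(√a, √(1−a)) = 1.75750 rad → d = 6371·c ≈ 11197.01 km.

11197 km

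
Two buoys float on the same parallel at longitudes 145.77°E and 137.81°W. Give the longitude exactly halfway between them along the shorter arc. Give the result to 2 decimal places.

Signed shortest Δλ from +145.77° to -137.81° is +76.42°.
Midpoint longitude = +145.77° + (+76.42°)/2 = +145.77° + 38.21° = +183.98°.
Normalise into (−180°, 180°]: -176.02°.
(The naïve average (+145.77 + -137.81)/2 = 3.98° is on the wrong side of the globe.)

176.02°W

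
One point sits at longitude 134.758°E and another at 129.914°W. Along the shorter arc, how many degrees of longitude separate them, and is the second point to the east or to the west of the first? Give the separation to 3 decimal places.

95.328° east

Raw difference: -129.914 − 134.758 = -264.672°.
Normalise into (−180°, 180°]: -264.672° + 360° = 95.328°.
Positive ⇒ the second point lies to the east; separation 95.328°.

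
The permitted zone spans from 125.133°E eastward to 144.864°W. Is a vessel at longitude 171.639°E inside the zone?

Yes

Band width going east from +125.133° to -144.864°: ((-144.864 − 125.133) mod 360) = 90.003°.
Offset of +171.639° east of the west edge: ((171.639 − 125.133) mod 360) = 46.506°.
46.506° ≤ 90.003° ⇒ inside.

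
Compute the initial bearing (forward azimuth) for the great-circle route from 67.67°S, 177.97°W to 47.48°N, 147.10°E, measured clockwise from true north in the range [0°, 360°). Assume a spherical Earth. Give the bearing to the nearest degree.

Δλ = 147.10 − -177.97 = 325.07°; wrapped into (−180°, 180°]: -34.93°.
θ = atan2( sin Δλ · cos φ₂ , cos φ₁ · sin φ₂ − sin φ₁ · cos φ₂ · cos Δλ )
  = atan2(-0.38697, 0.79258) = -26.024° → normalised to [0°, 360°): 333.976°.

334°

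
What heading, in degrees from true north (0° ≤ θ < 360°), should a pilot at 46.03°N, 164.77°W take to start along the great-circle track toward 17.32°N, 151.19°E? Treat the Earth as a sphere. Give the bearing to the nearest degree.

247°

Δλ = 151.19 − -164.77 = 315.96°; wrapped into (−180°, 180°]: -44.04°.
θ = atan2( sin Δλ · cos φ₂ , cos φ₁ · sin φ₂ − sin φ₁ · cos φ₂ · cos Δλ )
  = atan2(-0.66364, -0.28721) = -113.402° → normalised to [0°, 360°): 246.598°.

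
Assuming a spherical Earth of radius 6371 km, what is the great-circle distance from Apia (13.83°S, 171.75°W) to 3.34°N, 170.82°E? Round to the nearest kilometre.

2709 km

Δλ = 170.82 − -171.75 = 342.57°; wrapped into (−180°, 180°]: -17.43°.
Δφ = 3.34 − -13.83 = 17.17°.
a = sin²(Δφ/2) + cos φ₁ · cos φ₂ · sin²(Δλ/2) = 0.044538.
c = 2·atan2(√a, √(1−a)) = 0.42528 rad → d = 6371·c ≈ 2709.45 km.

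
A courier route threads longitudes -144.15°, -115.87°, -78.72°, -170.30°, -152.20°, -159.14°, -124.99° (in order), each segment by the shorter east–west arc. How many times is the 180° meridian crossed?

0

Leg 1: -144.15° → -115.87°, shortest Δλ = 28.28° (east) — does not cross 180°.
Leg 2: -115.87° → -78.72°, shortest Δλ = 37.15° (east) — does not cross 180°.
Leg 3: -78.72° → -170.30°, shortest Δλ = -91.58° (west) — does not cross 180°.
Leg 4: -170.30° → -152.20°, shortest Δλ = 18.1° (east) — does not cross 180°.
Leg 5: -152.20° → -159.14°, shortest Δλ = -6.94° (west) — does not cross 180°.
Leg 6: -159.14° → -124.99°, shortest Δλ = 34.15° (east) — does not cross 180°.
Total crossings: 0.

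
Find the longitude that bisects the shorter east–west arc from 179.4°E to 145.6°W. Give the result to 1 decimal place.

163.1°W

Signed shortest Δλ from +179.4° to -145.6° is +35.0°.
Midpoint longitude = +179.4° + (+35.0°)/2 = +179.4° + 17.5° = +196.9°.
Normalise into (−180°, 180°]: -163.1°.
(The naïve average (+179.4 + -145.6)/2 = 16.9° is on the wrong side of the globe.)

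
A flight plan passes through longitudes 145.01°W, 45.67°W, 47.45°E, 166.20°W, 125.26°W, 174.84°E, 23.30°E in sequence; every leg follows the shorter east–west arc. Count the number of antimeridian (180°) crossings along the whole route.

2

Leg 1: -145.01° → -45.67°, shortest Δλ = 99.34° (east) — does not cross 180°.
Leg 2: -45.67° → +47.45°, shortest Δλ = 93.12° (east) — does not cross 180°.
Leg 3: +47.45° → -166.20°, shortest Δλ = 146.35° (east) — crosses 180°.
Leg 4: -166.20° → -125.26°, shortest Δλ = 40.94° (east) — does not cross 180°.
Leg 5: -125.26° → +174.84°, shortest Δλ = -59.9° (west) — crosses 180°.
Leg 6: +174.84° → +23.30°, shortest Δλ = -151.54° (west) — does not cross 180°.
Total crossings: 2.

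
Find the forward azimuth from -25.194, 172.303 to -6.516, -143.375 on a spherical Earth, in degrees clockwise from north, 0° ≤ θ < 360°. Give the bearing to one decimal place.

73.9°

Δλ = -143.375 − 172.303 = -315.678°; wrapped into (−180°, 180°]: 44.322°.
θ = atan2( sin Δλ · cos φ₂ , cos φ₁ · sin φ₂ − sin φ₁ · cos φ₂ · cos Δλ )
  = atan2(0.69418, 0.19989) = 73.936° → normalised to [0°, 360°): 73.936°.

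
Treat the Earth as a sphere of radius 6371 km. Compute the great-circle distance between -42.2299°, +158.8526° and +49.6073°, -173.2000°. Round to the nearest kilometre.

10569 km

Δλ = -173.2000 − 158.8526 = -332.0526°; wrapped into (−180°, 180°]: 27.9474°.
Δφ = 49.6073 − -42.2299 = 91.8372°.
a = sin²(Δφ/2) + cos φ₁ · cos φ₂ · sin²(Δλ/2) = 0.544009.
c = 2·atan2(√a, √(1−a)) = 1.65893 rad → d = 6371·c ≈ 10569.04 km.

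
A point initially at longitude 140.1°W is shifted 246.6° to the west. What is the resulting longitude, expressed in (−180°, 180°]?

Start at -140.1°; shift −246.6° → -386.7°.
-386.7° lies outside (−180°, 180°]; add 360° → -26.7°.

26.7°W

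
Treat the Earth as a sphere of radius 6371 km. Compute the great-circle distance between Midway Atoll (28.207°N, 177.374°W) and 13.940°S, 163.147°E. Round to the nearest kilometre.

Δλ = 163.147 − -177.374 = 340.521°; wrapped into (−180°, 180°]: -19.479°.
Δφ = -13.940 − 28.207 = -42.147°.
a = sin²(Δφ/2) + cos φ₁ · cos φ₂ · sin²(Δλ/2) = 0.153764.
c = 2·atan2(√a, √(1−a)) = 0.80589 rad → d = 6371·c ≈ 5134.30 km.

5134 km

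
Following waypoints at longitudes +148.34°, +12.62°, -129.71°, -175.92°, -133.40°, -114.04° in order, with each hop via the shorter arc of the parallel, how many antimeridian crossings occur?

Leg 1: +148.34° → +12.62°, shortest Δλ = -135.72° (west) — does not cross 180°.
Leg 2: +12.62° → -129.71°, shortest Δλ = -142.33° (west) — does not cross 180°.
Leg 3: -129.71° → -175.92°, shortest Δλ = -46.21° (west) — does not cross 180°.
Leg 4: -175.92° → -133.40°, shortest Δλ = 42.52° (east) — does not cross 180°.
Leg 5: -133.40° → -114.04°, shortest Δλ = 19.36° (east) — does not cross 180°.
Total crossings: 0.

0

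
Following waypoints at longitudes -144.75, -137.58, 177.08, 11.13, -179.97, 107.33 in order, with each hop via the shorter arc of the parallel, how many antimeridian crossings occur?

Leg 1: -144.75° → -137.58°, shortest Δλ = 7.17° (east) — does not cross 180°.
Leg 2: -137.58° → +177.08°, shortest Δλ = -45.34° (west) — crosses 180°.
Leg 3: +177.08° → +11.13°, shortest Δλ = -165.95° (west) — does not cross 180°.
Leg 4: +11.13° → -179.97°, shortest Δλ = 168.9° (east) — crosses 180°.
Leg 5: -179.97° → +107.33°, shortest Δλ = -72.7° (west) — crosses 180°.
Total crossings: 3.

3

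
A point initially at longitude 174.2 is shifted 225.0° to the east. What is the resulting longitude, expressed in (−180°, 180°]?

+39.2°

Start at +174.2°; shift +225.0° → +399.2°.
+399.2° lies outside (−180°, 180°]; subtract 360° → +39.2°.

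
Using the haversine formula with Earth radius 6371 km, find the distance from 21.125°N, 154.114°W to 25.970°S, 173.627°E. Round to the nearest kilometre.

6287 km

Δλ = 173.627 − -154.114 = 327.741°; wrapped into (−180°, 180°]: -32.259°.
Δφ = -25.970 − 21.125 = -47.095°.
a = sin²(Δφ/2) + cos φ₁ · cos φ₂ · sin²(Δλ/2) = 0.224330.
c = 2·atan2(√a, √(1−a)) = 0.98683 rad → d = 6371·c ≈ 6287.07 km.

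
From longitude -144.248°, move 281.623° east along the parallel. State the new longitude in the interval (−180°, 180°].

Start at -144.248°; shift +281.623° → +137.375°.
+137.375° already lies in (−180°, 180°].

+137.375°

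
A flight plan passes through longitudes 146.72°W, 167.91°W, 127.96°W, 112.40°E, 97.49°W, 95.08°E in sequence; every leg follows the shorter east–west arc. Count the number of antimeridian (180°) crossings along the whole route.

Leg 1: -146.72° → -167.91°, shortest Δλ = -21.19° (west) — does not cross 180°.
Leg 2: -167.91° → -127.96°, shortest Δλ = 39.95° (east) — does not cross 180°.
Leg 3: -127.96° → +112.40°, shortest Δλ = -119.64° (west) — crosses 180°.
Leg 4: +112.40° → -97.49°, shortest Δλ = 150.11° (east) — crosses 180°.
Leg 5: -97.49° → +95.08°, shortest Δλ = -167.43° (west) — crosses 180°.
Total crossings: 3.

3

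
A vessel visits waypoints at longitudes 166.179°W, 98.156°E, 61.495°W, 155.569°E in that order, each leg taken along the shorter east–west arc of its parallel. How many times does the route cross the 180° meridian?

Leg 1: -166.179° → +98.156°, shortest Δλ = -95.665° (west) — crosses 180°.
Leg 2: +98.156° → -61.495°, shortest Δλ = -159.651° (west) — does not cross 180°.
Leg 3: -61.495° → +155.569°, shortest Δλ = -142.936° (west) — crosses 180°.
Total crossings: 2.

2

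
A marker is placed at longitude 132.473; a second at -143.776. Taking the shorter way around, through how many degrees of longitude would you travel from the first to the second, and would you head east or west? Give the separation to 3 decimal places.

83.751° east

Raw difference: -143.776 − 132.473 = -276.249°.
Normalise into (−180°, 180°]: -276.249° + 360° = 83.751°.
Positive ⇒ the second point lies to the east; separation 83.751°.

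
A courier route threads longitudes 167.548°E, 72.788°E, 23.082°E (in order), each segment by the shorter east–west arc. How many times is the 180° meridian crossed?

0

Leg 1: +167.548° → +72.788°, shortest Δλ = -94.76° (west) — does not cross 180°.
Leg 2: +72.788° → +23.082°, shortest Δλ = -49.706° (west) — does not cross 180°.
Total crossings: 0.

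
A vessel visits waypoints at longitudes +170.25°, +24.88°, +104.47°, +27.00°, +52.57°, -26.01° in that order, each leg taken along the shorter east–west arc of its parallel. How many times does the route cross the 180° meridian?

0

Leg 1: +170.25° → +24.88°, shortest Δλ = -145.37° (west) — does not cross 180°.
Leg 2: +24.88° → +104.47°, shortest Δλ = 79.59° (east) — does not cross 180°.
Leg 3: +104.47° → +27.00°, shortest Δλ = -77.47° (west) — does not cross 180°.
Leg 4: +27.00° → +52.57°, shortest Δλ = 25.57° (east) — does not cross 180°.
Leg 5: +52.57° → -26.01°, shortest Δλ = -78.58° (west) — does not cross 180°.
Total crossings: 0.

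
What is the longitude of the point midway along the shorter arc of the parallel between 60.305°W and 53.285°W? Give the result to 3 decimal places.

Signed shortest Δλ from -60.305° to -53.285° is +7.020°.
Midpoint longitude = -60.305° + (+7.020°)/2 = -60.305° + 3.510° = -56.795°.

56.795°W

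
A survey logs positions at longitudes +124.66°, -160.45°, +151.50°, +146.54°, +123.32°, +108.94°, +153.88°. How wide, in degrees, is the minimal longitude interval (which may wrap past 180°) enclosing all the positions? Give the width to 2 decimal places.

Sort the longitudes: -160.45°, +108.94°, +123.32°, +124.66°, +146.54°, +151.50°, +153.88°.
Eastward gaps between consecutive values (wrapping around): 269.39°, 14.38°, 1.34°, 21.88°, 4.96°, 2.38°, 45.67°.
Largest gap = 269.39° ⇒ minimal covering band is its complement: 360° − 269.39° = 90.61°.
Band runs from +108.94° eastward to -160.45°, crossing the antimeridian.

90.61°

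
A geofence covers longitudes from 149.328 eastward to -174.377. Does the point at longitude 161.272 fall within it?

Band width going east from +149.328° to -174.377°: ((-174.377 − 149.328) mod 360) = 36.295°.
Offset of +161.272° east of the west edge: ((161.272 − 149.328) mod 360) = 11.944°.
11.944° ≤ 36.295° ⇒ inside.

Yes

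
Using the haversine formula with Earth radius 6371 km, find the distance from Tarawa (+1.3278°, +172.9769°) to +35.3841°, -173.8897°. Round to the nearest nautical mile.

Δλ = -173.8897 − 172.9769 = -346.8666°; wrapped into (−180°, 180°]: 13.1334°.
Δφ = 35.3841 − 1.3278 = 34.0563°.
a = sin²(Δφ/2) + cos φ₁ · cos φ₂ · sin²(Δλ/2) = 0.096416.
c = 2·atan2(√a, √(1−a)) = 0.63146 rad → d = 6371·c ≈ 4023.01 km ≈ 2172.25 nmi.

2172 nmi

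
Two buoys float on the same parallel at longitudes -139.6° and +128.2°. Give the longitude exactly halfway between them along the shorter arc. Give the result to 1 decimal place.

Signed shortest Δλ from -139.6° to +128.2° is -92.2°.
Midpoint longitude = -139.6° + (-92.2°)/2 = -139.6° − 46.1° = -185.7°.
Normalise into (−180°, 180°]: +174.3°.
(The naïve average (-139.6 + +128.2)/2 = -5.7° is on the wrong side of the globe.)

+174.3°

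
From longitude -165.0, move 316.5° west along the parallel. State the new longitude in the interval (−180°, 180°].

-121.5°

Start at -165.0°; shift −316.5° → -481.5°.
-481.5° lies outside (−180°, 180°]; add 360° → -121.5°.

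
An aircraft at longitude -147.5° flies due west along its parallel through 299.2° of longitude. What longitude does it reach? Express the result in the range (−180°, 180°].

Start at -147.5°; shift −299.2° → -446.7°.
-446.7° lies outside (−180°, 180°]; add 360° → -86.7°.

-86.7°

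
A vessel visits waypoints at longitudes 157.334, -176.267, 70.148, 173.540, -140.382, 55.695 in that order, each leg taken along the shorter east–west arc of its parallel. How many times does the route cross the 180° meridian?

Leg 1: +157.334° → -176.267°, shortest Δλ = 26.399° (east) — crosses 180°.
Leg 2: -176.267° → +70.148°, shortest Δλ = -113.585° (west) — crosses 180°.
Leg 3: +70.148° → +173.540°, shortest Δλ = 103.392° (east) — does not cross 180°.
Leg 4: +173.540° → -140.382°, shortest Δλ = 46.078° (east) — crosses 180°.
Leg 5: -140.382° → +55.695°, shortest Δλ = -163.923° (west) — crosses 180°.
Total crossings: 4.

4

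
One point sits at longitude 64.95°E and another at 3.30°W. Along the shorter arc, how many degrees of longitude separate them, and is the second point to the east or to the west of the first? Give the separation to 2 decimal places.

Raw difference: -3.30 − 64.95 = -68.25°.
Normalise into (−180°, 180°]: -68.25° stays -68.25°.
Negative ⇒ the second point lies to the west; separation 68.25°.

68.25° west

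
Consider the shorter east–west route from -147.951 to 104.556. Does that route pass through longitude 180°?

Naïve |104.556 − -147.951| = 252.507° > 180°, so the shorter arc goes the other way round — across 180°.
Signed shortest Δλ = ((104.556 − -147.951 + 180) mod 360) − 180 = -107.493°.
Going west by 107.493° from -147.951° passes through 180° before reaching +104.556°.

Yes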